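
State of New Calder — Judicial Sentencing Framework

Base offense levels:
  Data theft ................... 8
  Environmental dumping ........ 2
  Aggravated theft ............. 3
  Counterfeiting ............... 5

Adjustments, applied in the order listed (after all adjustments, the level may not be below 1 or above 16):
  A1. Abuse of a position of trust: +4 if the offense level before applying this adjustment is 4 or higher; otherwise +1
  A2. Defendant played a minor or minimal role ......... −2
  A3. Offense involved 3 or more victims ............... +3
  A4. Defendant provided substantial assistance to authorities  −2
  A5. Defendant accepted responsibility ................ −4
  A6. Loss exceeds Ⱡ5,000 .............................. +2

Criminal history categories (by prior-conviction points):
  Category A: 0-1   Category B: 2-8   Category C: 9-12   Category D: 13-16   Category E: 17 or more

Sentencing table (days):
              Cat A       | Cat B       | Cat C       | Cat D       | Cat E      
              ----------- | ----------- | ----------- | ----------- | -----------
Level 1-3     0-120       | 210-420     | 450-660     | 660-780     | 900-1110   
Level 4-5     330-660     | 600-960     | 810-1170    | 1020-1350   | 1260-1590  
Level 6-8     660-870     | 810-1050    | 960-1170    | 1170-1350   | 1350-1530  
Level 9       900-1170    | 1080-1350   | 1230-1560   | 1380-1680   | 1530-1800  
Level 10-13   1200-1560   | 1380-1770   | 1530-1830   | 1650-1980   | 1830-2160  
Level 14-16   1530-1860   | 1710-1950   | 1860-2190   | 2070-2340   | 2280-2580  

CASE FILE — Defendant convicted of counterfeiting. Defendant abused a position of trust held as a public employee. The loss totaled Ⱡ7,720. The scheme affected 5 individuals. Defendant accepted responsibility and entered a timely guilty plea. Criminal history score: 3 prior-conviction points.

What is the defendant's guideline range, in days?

Base offense level for counterfeiting: 5.
A1 applies (level before this adjustment is 5 ≥ 4, so +4): 5 + 4 = 9.
A2 does not apply.
A3 applies: 9 + 3 = 12.
A5 applies: 12 − 4 = 8.
A6 applies: 8 + 2 = 10.
Final offense level: 10.
Criminal history: 3 prior points → Category B (2-8).
Level 10 falls in the 10-13 band.
Grid: Level 10-13 × Category B = 1380-1770 days.

1380-1770 days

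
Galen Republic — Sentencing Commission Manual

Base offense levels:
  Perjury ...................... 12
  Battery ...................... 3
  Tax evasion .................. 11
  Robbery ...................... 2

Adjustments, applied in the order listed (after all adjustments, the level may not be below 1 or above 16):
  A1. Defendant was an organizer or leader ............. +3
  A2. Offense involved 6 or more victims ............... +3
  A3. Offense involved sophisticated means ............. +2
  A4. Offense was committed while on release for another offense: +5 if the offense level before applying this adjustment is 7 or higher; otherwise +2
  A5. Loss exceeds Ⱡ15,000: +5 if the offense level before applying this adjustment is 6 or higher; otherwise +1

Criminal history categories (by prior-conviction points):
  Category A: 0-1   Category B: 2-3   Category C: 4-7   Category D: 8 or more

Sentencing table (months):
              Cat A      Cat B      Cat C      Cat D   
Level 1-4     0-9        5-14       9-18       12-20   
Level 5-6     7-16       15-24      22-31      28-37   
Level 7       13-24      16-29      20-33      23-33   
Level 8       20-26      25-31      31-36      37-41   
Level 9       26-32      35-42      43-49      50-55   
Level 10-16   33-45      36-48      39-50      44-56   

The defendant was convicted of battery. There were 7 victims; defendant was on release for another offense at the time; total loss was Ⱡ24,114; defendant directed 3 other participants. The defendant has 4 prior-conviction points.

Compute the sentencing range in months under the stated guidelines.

39-50 months

Base offense level for battery: 3.
A1 applies: 3 + 3 = 6.
A2 applies: 6 + 3 = 9.
A4 applies (level before this adjustment is 9 ≥ 7, so +5): 9 + 5 = 14.
A5 applies (level before this adjustment is 14 ≥ 6, so +5): 14 + 5 = 19.
Level 19 exceeds the maximum of 16; capped at 16.
Final offense level: 16.
Criminal history: 4 prior points → Category C (4-7).
Level 16 falls in the 10-16 band.
Grid: Level 10-16 × Category C = 39-50 months.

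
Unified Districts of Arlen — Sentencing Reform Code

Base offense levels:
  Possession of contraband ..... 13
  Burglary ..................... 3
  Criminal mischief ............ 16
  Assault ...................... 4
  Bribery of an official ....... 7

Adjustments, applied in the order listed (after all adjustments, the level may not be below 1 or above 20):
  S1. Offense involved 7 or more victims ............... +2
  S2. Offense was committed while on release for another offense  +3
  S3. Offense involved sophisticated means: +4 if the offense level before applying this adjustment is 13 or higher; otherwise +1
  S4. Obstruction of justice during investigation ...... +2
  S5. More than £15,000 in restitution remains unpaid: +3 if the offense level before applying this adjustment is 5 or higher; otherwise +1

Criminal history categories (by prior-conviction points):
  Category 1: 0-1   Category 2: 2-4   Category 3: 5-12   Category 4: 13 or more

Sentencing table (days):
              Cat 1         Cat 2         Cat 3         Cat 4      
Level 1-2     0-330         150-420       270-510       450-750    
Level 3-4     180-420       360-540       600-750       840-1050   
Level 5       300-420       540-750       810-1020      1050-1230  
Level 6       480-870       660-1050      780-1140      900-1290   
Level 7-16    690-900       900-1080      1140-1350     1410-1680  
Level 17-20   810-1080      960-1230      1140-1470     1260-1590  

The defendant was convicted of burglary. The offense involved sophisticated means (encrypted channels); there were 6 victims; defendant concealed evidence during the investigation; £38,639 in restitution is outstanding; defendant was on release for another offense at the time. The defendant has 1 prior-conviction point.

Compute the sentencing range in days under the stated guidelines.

690-900 days

Base offense level for burglary: 3.
S2 applies: 3 + 3 = 6.
S3 applies (level before this adjustment is 6 < 13, so +1): 6 + 1 = 7.
S4 applies: 7 + 2 = 9.
S5 applies (level before this adjustment is 9 ≥ 5, so +3): 9 + 3 = 12.
Final offense level: 12.
Criminal history: 1 prior point → Category 1 (0-1).
Level 12 falls in the 7-16 band.
Grid: Level 7-16 × Category 1 = 690-900 days.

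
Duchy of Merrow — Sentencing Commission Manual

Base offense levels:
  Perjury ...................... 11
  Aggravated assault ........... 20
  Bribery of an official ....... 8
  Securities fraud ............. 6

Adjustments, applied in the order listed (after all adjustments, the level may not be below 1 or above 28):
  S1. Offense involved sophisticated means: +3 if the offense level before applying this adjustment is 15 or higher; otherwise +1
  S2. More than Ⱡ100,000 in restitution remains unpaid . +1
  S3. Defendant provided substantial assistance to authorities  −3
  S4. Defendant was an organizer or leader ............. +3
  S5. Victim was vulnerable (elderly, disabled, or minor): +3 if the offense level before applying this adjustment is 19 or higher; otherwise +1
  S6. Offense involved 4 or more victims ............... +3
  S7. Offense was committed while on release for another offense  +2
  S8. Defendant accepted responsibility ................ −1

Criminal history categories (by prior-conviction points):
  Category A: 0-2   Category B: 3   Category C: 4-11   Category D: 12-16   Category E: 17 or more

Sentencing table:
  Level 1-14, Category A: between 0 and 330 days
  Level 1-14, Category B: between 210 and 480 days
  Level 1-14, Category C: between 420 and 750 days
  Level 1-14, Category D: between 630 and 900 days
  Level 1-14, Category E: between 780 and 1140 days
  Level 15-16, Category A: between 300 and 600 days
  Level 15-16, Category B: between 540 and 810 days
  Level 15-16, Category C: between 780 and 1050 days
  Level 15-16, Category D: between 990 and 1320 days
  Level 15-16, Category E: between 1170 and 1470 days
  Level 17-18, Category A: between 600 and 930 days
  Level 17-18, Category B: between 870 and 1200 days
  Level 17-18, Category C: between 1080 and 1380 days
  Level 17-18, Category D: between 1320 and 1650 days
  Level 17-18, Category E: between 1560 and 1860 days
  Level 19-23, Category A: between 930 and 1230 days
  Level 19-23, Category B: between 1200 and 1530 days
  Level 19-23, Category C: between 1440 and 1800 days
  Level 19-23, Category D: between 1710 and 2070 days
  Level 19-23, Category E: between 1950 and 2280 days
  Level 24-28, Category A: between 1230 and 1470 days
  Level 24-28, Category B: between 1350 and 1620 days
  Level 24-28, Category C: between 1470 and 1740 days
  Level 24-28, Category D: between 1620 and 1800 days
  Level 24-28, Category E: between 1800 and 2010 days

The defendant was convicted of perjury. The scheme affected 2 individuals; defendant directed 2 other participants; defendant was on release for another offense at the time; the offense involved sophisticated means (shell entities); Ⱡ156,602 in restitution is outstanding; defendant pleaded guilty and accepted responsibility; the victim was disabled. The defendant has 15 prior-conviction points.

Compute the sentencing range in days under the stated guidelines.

Base offense level for perjury: 11.
S1 applies (level before this adjustment is 11 < 15, so +1): 11 + 1 = 12.
S2 applies: 12 + 1 = 13.
S3 does not apply.
S4 applies: 13 + 3 = 16.
S5 applies (level before this adjustment is 16 < 19, so +1): 16 + 1 = 17.
S6 does not apply.
S7 applies: 17 + 2 = 19.
S8 applies: 19 − 1 = 18.
Final offense level: 18.
Criminal history: 15 prior points → Category D (12-16).
Level 18 falls in the 17-18 band.
Grid: Level 17-18 × Category D = 1320-1650 days.

1320-1650 days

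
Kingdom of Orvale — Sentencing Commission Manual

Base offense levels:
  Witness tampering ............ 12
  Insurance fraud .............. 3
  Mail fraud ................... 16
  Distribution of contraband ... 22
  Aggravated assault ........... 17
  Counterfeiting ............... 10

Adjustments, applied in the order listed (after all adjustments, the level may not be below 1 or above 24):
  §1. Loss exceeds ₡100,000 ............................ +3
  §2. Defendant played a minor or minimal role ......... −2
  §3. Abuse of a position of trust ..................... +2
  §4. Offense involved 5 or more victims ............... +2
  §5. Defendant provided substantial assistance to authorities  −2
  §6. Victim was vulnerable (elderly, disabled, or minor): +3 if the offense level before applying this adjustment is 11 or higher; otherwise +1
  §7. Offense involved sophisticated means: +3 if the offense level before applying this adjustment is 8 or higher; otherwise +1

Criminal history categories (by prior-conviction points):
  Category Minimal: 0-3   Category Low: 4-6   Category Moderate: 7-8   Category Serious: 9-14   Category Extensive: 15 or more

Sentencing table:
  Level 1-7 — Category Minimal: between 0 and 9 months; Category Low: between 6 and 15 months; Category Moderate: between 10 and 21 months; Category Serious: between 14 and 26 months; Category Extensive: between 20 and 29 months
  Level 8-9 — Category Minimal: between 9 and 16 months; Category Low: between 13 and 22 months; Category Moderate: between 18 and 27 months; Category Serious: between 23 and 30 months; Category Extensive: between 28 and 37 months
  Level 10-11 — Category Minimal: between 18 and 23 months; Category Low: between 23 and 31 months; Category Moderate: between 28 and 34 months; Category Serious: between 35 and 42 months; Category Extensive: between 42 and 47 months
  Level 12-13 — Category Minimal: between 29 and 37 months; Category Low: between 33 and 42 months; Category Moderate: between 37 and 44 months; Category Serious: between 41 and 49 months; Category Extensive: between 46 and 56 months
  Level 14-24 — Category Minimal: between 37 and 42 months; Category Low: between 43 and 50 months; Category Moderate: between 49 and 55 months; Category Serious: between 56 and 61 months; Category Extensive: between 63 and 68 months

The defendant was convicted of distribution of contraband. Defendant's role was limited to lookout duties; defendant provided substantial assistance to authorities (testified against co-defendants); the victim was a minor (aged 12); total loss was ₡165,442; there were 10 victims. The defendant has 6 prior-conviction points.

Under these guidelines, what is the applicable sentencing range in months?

43-50 months

Base offense level for distribution of contraband: 22.
§1 applies: 22 + 3 = 25.
§2 applies: 25 − 2 = 23.
§4 applies: 23 + 2 = 25.
§5 applies: 25 − 2 = 23.
§6 applies (level before this adjustment is 23 ≥ 11, so +3): 23 + 3 = 26.
§7 does not apply.
Level 26 exceeds the maximum of 24; capped at 24.
Final offense level: 24.
Criminal history: 6 prior points → Category Low (4-6).
Level 24 falls in the 14-24 band.
Grid: Level 14-24 × Category Low = 43-50 months.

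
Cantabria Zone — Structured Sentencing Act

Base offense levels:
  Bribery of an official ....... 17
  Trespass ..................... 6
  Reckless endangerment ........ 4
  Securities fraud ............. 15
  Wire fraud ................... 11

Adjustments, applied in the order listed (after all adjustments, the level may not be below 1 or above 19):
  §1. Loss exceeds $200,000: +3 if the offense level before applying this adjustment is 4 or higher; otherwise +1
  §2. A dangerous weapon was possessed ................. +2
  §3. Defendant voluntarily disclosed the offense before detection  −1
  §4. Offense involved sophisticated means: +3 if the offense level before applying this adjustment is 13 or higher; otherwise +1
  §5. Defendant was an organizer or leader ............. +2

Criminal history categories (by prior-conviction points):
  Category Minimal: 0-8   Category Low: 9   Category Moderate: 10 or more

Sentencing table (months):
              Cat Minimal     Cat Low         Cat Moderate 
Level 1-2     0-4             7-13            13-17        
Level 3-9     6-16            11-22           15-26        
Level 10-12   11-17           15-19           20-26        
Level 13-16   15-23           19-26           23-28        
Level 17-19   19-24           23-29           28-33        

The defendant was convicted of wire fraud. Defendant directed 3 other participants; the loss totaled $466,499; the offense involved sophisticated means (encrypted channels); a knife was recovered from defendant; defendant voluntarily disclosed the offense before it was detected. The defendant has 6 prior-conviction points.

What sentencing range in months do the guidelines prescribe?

19-24 months

Base offense level for wire fraud: 11.
§1 applies (level before this adjustment is 11 ≥ 4, so +3): 11 + 3 = 14.
§2 applies: 14 + 2 = 16.
§3 applies: 16 − 1 = 15.
§4 applies (level before this adjustment is 15 ≥ 13, so +3): 15 + 3 = 18.
§5 applies: 18 + 2 = 20.
Level 20 exceeds the maximum of 19; capped at 19.
Final offense level: 19.
Criminal history: 6 prior points → Category Minimal (0-8).
Level 19 falls in the 17-19 band.
Grid: Level 17-19 × Category Minimal = 19-24 months.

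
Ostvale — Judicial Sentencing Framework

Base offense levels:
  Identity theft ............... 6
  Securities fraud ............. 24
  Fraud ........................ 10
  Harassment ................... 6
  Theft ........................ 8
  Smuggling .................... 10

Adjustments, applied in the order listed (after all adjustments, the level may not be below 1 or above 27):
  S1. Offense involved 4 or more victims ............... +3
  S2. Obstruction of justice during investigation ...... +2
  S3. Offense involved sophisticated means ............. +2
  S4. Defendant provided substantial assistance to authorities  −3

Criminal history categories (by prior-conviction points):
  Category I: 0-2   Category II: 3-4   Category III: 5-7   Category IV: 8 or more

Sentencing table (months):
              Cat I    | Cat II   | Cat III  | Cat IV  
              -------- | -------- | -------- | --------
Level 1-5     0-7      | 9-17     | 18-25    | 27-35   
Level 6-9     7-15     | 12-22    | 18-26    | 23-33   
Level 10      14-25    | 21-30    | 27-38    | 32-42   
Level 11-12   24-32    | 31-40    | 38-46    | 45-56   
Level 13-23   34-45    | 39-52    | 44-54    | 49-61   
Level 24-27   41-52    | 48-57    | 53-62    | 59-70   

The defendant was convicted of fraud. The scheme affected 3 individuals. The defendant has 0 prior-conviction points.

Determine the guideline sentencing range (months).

14-25 months

Base offense level for fraud: 10.
Final offense level: 10.
Criminal history: 0 prior points → Category I (0-2).
Level 10 falls in the 10 band.
Grid: Level 10 × Category I = 14-25 months.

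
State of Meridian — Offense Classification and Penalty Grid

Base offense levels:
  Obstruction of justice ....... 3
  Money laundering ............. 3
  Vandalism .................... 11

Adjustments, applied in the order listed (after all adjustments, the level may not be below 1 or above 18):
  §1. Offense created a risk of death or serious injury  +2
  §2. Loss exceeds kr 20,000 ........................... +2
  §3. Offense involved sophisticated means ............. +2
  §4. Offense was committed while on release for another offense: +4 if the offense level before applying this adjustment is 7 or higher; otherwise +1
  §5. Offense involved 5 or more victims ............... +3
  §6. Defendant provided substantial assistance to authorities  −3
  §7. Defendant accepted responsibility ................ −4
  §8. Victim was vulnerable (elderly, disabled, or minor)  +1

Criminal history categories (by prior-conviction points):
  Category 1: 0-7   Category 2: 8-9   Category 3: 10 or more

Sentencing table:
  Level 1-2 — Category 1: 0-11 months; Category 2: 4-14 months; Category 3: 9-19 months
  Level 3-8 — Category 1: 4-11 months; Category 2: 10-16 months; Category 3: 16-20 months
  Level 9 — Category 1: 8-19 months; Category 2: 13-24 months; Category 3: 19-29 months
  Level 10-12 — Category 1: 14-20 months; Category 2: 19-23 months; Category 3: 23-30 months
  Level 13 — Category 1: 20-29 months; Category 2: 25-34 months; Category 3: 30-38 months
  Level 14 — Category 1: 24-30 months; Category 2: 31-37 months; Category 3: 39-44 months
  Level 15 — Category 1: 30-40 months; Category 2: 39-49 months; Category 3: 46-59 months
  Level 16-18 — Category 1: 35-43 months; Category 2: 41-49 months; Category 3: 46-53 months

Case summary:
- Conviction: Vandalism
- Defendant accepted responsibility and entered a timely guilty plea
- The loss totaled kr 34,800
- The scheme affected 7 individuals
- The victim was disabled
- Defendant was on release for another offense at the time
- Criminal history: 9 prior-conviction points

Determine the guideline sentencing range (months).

41-49 months

Base offense level for vandalism: 11.
§1 does not apply.
§2 applies: 11 + 2 = 13.
§4 applies (level before this adjustment is 13 ≥ 7, so +4): 13 + 4 = 17.
§5 applies: 17 + 3 = 20.
§7 applies: 20 − 4 = 16.
§8 applies: 16 + 1 = 17.
Final offense level: 17.
Criminal history: 9 prior points → Category 2 (8-9).
Level 17 falls in the 16-18 band.
Grid: Level 16-18 × Category 2 = 41-49 months.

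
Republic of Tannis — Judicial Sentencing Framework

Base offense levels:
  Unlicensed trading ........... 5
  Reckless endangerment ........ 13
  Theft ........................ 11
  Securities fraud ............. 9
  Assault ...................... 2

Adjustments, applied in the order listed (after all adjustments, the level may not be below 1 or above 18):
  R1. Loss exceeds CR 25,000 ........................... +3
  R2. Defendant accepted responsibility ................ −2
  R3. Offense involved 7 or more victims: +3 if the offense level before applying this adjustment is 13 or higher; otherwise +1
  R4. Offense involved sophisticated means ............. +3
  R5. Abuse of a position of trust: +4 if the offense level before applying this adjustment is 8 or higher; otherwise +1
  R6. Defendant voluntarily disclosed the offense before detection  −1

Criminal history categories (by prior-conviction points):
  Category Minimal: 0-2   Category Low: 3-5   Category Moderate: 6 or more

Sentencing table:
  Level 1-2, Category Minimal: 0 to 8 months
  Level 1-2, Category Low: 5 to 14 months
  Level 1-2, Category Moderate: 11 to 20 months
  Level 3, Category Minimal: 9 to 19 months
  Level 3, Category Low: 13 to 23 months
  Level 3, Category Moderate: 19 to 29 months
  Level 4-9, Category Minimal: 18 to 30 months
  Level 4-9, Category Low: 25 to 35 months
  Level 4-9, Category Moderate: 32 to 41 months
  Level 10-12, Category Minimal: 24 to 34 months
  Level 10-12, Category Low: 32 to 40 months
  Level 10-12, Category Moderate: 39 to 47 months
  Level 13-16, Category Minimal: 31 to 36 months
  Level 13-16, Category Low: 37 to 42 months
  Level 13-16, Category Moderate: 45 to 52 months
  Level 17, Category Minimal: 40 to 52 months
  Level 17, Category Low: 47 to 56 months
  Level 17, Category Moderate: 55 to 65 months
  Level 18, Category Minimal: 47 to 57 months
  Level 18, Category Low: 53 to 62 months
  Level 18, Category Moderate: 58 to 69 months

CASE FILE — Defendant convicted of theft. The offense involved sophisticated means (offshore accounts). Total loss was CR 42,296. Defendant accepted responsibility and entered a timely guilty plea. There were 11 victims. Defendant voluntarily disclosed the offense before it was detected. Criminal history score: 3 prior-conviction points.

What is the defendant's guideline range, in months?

37-42 months

Base offense level for theft: 11.
R1 applies: 11 + 3 = 14.
R2 applies: 14 − 2 = 12.
R3 applies (level before this adjustment is 12 < 13, so +1): 12 + 1 = 13.
R4 applies: 13 + 3 = 16.
R5 does not apply.
R6 applies: 16 − 1 = 15.
Final offense level: 15.
Criminal history: 3 prior points → Category Low (3-5).
Level 15 falls in the 13-16 band.
Grid: Level 13-16 × Category Low = 37-42 months.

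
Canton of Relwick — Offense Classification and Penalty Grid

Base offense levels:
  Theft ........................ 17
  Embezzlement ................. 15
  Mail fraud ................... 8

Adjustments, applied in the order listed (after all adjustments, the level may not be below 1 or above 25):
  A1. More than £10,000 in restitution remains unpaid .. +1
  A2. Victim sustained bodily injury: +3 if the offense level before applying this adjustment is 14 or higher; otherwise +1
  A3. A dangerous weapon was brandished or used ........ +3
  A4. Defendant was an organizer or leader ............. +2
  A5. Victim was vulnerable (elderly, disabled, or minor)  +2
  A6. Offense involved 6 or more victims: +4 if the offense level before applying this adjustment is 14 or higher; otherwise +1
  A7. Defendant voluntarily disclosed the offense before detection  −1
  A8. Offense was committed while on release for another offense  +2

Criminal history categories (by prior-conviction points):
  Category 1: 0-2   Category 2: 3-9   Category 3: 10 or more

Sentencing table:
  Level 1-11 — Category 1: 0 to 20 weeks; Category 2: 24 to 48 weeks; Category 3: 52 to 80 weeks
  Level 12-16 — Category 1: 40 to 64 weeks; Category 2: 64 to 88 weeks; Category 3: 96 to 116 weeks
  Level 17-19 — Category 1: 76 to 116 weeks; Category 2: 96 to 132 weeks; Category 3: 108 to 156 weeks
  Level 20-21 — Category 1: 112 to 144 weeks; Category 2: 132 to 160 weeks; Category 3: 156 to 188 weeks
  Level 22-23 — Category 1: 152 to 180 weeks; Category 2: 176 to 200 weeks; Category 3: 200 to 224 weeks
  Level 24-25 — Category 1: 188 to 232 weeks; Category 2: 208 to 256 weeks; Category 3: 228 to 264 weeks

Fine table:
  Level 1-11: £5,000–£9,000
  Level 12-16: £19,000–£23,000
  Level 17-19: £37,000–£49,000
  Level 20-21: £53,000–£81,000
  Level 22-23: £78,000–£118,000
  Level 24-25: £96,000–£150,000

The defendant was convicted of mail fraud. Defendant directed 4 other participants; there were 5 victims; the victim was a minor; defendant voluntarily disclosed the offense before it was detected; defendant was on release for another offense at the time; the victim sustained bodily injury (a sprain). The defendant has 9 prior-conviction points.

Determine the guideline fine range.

Base offense level for mail fraud: 8.
A1 does not apply.
A2 applies (level before this adjustment is 8 < 14, so +1): 8 + 1 = 9.
A3 does not apply.
A4 applies: 9 + 2 = 11.
A5 applies: 11 + 2 = 13.
A7 applies: 13 − 1 = 12.
A8 applies: 12 + 2 = 14.
Final offense level: 14.
Level 14 falls in the 12-16 band.
Fine table: Level 12-16 → £19,000–£23,000.

£19,000–£23,000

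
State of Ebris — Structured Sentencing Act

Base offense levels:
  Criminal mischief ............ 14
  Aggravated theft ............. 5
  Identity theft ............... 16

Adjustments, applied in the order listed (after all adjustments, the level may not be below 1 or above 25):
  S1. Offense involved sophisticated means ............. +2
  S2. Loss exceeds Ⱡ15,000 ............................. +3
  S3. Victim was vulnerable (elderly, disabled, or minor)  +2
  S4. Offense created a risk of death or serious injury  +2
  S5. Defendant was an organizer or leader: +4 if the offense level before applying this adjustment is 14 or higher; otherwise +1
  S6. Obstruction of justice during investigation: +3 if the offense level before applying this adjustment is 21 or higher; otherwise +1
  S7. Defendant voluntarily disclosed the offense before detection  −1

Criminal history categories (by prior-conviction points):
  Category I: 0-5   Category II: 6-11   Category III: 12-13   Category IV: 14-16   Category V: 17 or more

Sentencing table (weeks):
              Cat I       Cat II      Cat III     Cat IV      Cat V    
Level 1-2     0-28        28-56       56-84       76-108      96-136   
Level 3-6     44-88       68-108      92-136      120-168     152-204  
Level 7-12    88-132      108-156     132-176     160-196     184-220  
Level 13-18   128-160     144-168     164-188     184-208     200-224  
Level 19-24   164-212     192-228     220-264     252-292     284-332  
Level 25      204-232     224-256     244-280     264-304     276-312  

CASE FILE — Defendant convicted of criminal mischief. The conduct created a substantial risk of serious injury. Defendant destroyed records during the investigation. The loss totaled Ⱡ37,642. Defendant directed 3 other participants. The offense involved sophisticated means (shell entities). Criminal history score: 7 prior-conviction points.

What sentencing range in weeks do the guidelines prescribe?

224-256 weeks

Base offense level for criminal mischief: 14.
S1 applies: 14 + 2 = 16.
S2 applies: 16 + 3 = 19.
S4 applies: 19 + 2 = 21.
S5 applies (level before this adjustment is 21 ≥ 14, so +4): 21 + 4 = 25.
S6 applies (level before this adjustment is 25 ≥ 21, so +3): 25 + 3 = 28.
S7 does not apply.
Level 28 exceeds the maximum of 25; capped at 25.
Final offense level: 25.
Criminal history: 7 prior points → Category II (6-11).
Level 25 falls in the 25 band.
Grid: Level 25 × Category II = 224-256 weeks.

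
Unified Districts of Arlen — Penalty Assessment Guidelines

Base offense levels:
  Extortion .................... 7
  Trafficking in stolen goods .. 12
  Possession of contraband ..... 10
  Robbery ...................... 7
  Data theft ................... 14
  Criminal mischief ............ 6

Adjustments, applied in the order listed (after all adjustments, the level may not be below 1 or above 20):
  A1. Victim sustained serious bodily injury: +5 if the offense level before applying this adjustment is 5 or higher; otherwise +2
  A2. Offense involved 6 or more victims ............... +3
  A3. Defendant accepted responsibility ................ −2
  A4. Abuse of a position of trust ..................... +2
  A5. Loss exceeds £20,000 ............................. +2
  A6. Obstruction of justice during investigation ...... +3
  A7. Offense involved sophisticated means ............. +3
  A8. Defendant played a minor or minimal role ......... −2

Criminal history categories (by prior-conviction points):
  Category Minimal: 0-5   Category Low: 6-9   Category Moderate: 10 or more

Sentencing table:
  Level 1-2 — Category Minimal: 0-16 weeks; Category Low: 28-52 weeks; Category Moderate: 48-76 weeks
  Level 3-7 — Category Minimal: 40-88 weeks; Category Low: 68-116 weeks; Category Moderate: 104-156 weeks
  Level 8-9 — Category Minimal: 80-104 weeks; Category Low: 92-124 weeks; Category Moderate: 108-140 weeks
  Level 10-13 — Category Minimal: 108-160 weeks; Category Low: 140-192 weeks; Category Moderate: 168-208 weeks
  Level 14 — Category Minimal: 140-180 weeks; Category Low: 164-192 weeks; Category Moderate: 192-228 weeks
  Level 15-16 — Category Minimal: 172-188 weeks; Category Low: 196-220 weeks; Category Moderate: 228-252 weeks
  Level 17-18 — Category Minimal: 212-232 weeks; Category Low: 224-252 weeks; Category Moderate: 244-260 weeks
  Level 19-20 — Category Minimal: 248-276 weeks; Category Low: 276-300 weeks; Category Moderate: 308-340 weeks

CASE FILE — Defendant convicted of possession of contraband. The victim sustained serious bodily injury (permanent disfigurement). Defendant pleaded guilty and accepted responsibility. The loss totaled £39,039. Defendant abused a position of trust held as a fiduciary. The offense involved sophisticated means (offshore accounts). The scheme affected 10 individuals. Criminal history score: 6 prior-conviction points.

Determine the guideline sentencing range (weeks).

276-300 weeks

Base offense level for possession of contraband: 10.
A1 applies (level before this adjustment is 10 ≥ 5, so +5): 10 + 5 = 15.
A2 applies: 15 + 3 = 18.
A3 applies: 18 − 2 = 16.
A4 applies: 16 + 2 = 18.
A5 applies: 18 + 2 = 20.
A7 applies: 20 + 3 = 23.
Level 23 exceeds the maximum of 20; capped at 20.
Final offense level: 20.
Criminal history: 6 prior points → Category Low (6-9).
Level 20 falls in the 19-20 band.
Grid: Level 19-20 × Category Low = 276-300 weeks.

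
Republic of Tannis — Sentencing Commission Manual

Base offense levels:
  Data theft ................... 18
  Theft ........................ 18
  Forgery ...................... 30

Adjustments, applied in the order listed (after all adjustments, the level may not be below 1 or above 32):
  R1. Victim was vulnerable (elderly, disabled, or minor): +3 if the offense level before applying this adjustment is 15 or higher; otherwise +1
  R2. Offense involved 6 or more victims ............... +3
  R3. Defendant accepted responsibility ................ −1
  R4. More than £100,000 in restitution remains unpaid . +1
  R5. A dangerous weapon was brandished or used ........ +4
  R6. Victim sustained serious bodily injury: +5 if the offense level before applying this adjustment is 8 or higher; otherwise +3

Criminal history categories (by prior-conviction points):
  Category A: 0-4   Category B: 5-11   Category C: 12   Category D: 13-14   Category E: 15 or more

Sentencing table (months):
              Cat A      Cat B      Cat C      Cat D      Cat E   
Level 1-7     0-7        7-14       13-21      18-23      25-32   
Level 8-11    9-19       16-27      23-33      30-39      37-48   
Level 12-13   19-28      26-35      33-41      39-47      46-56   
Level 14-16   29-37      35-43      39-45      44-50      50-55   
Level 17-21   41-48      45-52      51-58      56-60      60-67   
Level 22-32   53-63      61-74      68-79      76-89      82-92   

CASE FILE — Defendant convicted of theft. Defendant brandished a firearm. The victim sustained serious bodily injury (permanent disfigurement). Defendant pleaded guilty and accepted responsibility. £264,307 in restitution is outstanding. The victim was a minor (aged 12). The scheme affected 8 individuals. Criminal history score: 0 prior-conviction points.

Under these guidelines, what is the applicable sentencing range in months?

53-63 months

Base offense level for theft: 18.
R1 applies (level before this adjustment is 18 ≥ 15, so +3): 18 + 3 = 21.
R2 applies: 21 + 3 = 24.
R3 applies: 24 − 1 = 23.
R4 applies: 23 + 1 = 24.
R5 applies: 24 + 4 = 28.
R6 applies (level before this adjustment is 28 ≥ 8, so +5): 28 + 5 = 33.
Level 33 exceeds the maximum of 32; capped at 32.
Final offense level: 32.
Criminal history: 0 prior points → Category A (0-4).
Level 32 falls in the 22-32 band.
Grid: Level 22-32 × Category A = 53-63 months.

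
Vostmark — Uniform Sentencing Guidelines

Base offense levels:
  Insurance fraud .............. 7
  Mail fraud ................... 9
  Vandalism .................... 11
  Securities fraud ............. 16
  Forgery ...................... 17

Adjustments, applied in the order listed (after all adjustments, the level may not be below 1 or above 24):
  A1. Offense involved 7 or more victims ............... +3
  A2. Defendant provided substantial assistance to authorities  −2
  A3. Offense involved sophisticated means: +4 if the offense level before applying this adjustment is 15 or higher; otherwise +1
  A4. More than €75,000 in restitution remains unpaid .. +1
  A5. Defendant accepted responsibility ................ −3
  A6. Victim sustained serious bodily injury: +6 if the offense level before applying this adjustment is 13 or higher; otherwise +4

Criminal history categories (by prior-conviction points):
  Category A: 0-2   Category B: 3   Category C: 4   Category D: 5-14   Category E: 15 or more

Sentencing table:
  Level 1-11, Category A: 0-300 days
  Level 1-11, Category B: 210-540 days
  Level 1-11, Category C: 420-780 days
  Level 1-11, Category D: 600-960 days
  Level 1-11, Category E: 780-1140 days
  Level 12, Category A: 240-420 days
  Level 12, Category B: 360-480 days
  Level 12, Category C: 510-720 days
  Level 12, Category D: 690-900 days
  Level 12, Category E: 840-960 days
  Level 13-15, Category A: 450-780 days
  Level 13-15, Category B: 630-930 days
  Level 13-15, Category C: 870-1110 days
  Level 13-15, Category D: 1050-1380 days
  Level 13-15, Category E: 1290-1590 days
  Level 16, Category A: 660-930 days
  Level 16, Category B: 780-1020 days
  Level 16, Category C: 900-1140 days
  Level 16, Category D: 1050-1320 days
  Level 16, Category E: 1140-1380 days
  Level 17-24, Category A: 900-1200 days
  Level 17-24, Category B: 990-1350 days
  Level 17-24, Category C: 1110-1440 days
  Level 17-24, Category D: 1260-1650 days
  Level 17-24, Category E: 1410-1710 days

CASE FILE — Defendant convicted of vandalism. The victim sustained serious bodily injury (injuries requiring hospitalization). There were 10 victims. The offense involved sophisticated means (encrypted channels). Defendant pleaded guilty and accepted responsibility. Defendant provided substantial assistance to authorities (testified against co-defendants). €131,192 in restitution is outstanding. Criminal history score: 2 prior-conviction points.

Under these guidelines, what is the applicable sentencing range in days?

450-780 days

Base offense level for vandalism: 11.
A1 applies: 11 + 3 = 14.
A2 applies: 14 − 2 = 12.
A3 applies (level before this adjustment is 12 < 15, so +1): 12 + 1 = 13.
A4 applies: 13 + 1 = 14.
A5 applies: 14 − 3 = 11.
A6 applies (level before this adjustment is 11 < 13, so +4): 11 + 4 = 15.
Final offense level: 15.
Criminal history: 2 prior points → Category A (0-2).
Level 15 falls in the 13-15 band.
Grid: Level 13-15 × Category A = 450-780 days.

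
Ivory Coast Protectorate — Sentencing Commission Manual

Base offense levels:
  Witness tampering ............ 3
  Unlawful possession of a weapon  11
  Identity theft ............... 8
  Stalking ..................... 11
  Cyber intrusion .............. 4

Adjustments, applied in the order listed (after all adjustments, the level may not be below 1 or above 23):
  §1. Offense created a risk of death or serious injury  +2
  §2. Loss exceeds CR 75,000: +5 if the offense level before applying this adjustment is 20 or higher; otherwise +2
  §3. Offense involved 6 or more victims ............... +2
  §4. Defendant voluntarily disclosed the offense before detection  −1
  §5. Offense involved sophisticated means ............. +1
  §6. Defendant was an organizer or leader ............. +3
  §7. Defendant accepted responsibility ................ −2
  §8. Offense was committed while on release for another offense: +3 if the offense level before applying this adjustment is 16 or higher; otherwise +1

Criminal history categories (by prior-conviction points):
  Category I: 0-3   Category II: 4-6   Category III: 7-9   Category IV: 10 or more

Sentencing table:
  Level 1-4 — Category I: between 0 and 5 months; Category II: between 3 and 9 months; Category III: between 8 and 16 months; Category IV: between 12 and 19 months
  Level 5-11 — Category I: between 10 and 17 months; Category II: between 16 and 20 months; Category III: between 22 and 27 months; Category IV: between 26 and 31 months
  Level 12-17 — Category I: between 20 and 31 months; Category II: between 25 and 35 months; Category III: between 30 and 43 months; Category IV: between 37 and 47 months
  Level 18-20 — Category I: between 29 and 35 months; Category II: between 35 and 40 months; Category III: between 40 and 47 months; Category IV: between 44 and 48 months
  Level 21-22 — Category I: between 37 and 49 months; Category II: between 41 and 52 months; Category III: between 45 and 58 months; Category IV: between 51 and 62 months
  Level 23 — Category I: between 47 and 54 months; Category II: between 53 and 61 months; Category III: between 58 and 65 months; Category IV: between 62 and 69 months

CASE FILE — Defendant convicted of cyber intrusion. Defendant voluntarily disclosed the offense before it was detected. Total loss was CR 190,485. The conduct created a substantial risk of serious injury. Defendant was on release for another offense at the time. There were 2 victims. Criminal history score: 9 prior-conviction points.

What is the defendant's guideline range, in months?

22-27 months

Base offense level for cyber intrusion: 4.
§1 applies: 4 + 2 = 6.
§2 applies (level before this adjustment is 6 < 20, so +2): 6 + 2 = 8.
§4 applies: 8 − 1 = 7.
§5 does not apply.
§8 applies (level before this adjustment is 7 < 16, so +1): 7 + 1 = 8.
Final offense level: 8.
Criminal history: 9 prior points → Category III (7-9).
Level 8 falls in the 5-11 band.
Grid: Level 5-11 × Category III = 22-27 months.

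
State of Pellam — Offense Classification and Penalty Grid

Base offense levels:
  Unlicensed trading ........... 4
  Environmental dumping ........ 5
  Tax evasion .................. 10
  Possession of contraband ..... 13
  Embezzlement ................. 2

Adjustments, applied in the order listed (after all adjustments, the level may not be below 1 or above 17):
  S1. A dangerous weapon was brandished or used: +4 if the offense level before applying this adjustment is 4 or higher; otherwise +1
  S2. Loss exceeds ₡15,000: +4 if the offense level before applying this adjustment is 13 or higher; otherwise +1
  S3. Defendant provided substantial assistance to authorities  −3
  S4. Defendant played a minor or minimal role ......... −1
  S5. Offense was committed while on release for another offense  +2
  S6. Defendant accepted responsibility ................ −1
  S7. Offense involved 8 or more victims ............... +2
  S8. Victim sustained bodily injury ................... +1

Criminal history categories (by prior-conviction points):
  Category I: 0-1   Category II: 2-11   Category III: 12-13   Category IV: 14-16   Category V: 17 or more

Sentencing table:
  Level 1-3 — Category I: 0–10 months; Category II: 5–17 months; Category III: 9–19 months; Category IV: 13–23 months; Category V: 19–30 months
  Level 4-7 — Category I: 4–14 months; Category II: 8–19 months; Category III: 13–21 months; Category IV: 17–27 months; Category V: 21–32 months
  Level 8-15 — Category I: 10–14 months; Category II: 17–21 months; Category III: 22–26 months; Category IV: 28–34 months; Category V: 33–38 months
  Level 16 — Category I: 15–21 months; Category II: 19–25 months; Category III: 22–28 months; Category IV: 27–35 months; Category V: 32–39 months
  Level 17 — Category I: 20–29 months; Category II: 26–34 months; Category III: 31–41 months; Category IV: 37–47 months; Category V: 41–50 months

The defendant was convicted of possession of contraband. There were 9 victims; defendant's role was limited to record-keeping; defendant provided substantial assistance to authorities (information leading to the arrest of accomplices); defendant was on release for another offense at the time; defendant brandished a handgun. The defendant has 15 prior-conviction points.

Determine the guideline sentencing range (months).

37-47 months

Base offense level for possession of contraband: 13.
S1 applies (level before this adjustment is 13 ≥ 4, so +4): 13 + 4 = 17.
S3 applies: 17 − 3 = 14.
S4 applies: 14 − 1 = 13.
S5 applies: 13 + 2 = 15.
S7 applies: 15 + 2 = 17.
S8 does not apply.
Final offense level: 17.
Criminal history: 15 prior points → Category IV (14-16).
Level 17 falls in the 17 band.
Grid: Level 17 × Category IV = 37-47 months.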